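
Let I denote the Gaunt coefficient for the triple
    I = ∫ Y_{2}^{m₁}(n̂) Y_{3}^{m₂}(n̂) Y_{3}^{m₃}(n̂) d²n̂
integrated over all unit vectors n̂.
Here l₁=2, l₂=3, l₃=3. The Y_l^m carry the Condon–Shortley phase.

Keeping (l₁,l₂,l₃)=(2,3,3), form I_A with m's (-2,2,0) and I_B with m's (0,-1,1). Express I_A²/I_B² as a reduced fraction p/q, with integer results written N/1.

20/9

Shared (l₁,l₂,l₃)=(2,3,3): N and (l;000)² cancel in I_A²/I_B².
A: Δ = 2!·2!·4!/9! = 1/3780; Racah Σ t=2..2: t=2:+1/24 = 1/24; ⇒ 3j(2 3 3; -2 2 0)² = 1/21, sgn -1
B: Δ = 2!·2!·4!/9! = 1/3780; Racah Σ t=0..2: t=0:+1/16 t=1:−1/6 t=2:+1/96 = -3/32; ⇒ 3j(2 3 3; 0 -1 1)² = 3/140, sgn -1
I_A²/I_B² = (1/21)/(3/140) = 20/9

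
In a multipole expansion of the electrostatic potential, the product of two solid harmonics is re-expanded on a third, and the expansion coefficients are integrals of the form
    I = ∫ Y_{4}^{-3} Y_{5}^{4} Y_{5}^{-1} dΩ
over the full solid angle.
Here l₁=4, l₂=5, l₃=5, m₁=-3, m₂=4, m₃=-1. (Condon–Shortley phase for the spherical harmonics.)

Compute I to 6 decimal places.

-0.168084

Checks pass: Σm=0; 14 even; l₃=5∈[1,9].
(2·4+1)(2·5+1)(2·5+1) = 1089
Δ: 4! 4! 6! / 15! → 1/3153150
sum: t=0:+1/69120 t=1:−1/1728 t=2:+1/576 t=3:−1/1728 t=4:+1/69120 = 7/11520
3j²(4 5 5; 0 0 0) = Δ·Π!·Σ² = 2/143  (sign -1)
sum: t=3:−1/103680 t=4:+1/17280 = 1/20736
3j²(4 5 5; -3 4 -1) = Δ·Π!·Σ² = 10/429  (sign +1)
combine: 4πI² = 1089·2/143·10/429 = 60/169
take √, sign -1: I = -0.16808437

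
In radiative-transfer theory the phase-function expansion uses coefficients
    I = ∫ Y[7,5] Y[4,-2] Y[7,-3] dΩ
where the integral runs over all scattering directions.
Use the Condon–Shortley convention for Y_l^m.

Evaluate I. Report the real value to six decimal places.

-0.100310

Rules hold: Σm=0, L=18 even, 3≤7≤11.
N = 15·9·15 = 2025
Δ = 4!·10!·4!/19! = 1/58198140
Racah Σ t=0..4: t=0:+1/17418240 t=1:−1/622080 t=2:+1/230400 t=3:−1/622080 t=4:+1/17418240 = 1/806400
⇒ 3j(7 4 7; 0 0 0)² = 2268/230945, sgn -1
Racah Σ t=0..2: t=0:+1/7741440 t=1:−1/13063680 t=2:+1/348364800 = 29/522547200
⇒ 3j(7 4 7; 5 -2 -3)² = 1682/264537, sgn +1
4πI² = N·(3j₀)²·(3jₘ)² = 24523560/193947611
I = -1·√(0.126444/4π) = -0.10031009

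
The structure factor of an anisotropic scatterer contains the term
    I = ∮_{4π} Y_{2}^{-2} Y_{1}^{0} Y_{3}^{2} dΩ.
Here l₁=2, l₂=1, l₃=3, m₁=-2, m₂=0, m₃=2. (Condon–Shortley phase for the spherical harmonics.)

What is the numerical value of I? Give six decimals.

Rules hold: Σm=0, L=6 even, 1≤3≤3.
N = 5·3·7 = 105
Δ = 0!·4!·2!/7! = 1/105
Racah Σ t=0..0: t=0:+1/4 = 1/4
⇒ 3j(2 1 3; 0 0 0)² = 3/35, sgn -1
Racah Σ t=0..0: t=0:+1/24 = 1/24
⇒ 3j(2 1 3; -2 0 2)² = 1/21, sgn -1
4πI² = N·(3j₀)²·(3jₘ)² = 3/7
I = +1·√(0.428571/4π) = 0.18467439

0.184674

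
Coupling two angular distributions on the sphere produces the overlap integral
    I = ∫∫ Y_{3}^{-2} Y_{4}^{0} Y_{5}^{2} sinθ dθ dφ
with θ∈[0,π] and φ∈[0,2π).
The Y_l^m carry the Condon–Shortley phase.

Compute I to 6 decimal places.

-0.065427

Rules hold: Σm=0, L=12 even, 1≤5≤7.
N = 7·9·11 = 693
Δ = 2!·4!·6!/13! = 1/180180
Racah Σ t=0..2: t=0:+1/576 t=1:−1/144 t=2:+1/576 = -1/288
⇒ 3j(3 4 5; 0 0 0)² = 20/1001, sgn +1
Racah Σ t=1..2: t=1:−1/864 t=2:+1/576 = 1/1728
⇒ 3j(3 4 5; -2 0 2)² = 5/1287, sgn -1
4πI² = N·(3j₀)²·(3jₘ)² = 100/1859
I = -1·√(0.0537924/4π) = -0.06542675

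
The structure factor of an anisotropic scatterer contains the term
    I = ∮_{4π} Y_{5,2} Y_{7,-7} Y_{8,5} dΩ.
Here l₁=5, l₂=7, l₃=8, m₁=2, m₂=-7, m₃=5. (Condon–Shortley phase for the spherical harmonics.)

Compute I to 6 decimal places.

m-sum 0 ✓  L=20 even ✓  2≤8≤12 ✓
Π(2lᵢ+1) = 11×15×17 = 2805
triangle coeff Δ(5,7,8) = 1/814773960
Σ_t [0,4]: t=0:+1/87091200 t=1:−1/4976640 t=2:+1/2073600 t=3:−1/4976640 t=4:+1/87091200 = 1/9676800
(3j)²=360/46189 [(5 7 8; 0 0 0)], sign=+1
Σ_t [0,0]: t=0:+1/3135283200 = 1/3135283200
(3j)²=143/11628 [(5 7 8; 2 -7 5)], sign=-1
⇒ 4πI² = 1650/6137
I = (-1)√(1650/6137/(4π)) = -0.14627125

-0.146271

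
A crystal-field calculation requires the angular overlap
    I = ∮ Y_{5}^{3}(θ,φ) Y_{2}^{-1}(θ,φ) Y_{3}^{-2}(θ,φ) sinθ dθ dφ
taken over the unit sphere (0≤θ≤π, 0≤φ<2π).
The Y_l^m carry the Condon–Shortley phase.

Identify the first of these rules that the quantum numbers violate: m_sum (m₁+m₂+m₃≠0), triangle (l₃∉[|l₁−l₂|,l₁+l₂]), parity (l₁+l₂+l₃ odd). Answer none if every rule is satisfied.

Σmᵢ = 0  ✓
l₃∈[|l₁−l₂|,l₁+l₂]=[3,7], have l₃=3  ✓
Σlᵢ = 10 ⇒ even  ✓

none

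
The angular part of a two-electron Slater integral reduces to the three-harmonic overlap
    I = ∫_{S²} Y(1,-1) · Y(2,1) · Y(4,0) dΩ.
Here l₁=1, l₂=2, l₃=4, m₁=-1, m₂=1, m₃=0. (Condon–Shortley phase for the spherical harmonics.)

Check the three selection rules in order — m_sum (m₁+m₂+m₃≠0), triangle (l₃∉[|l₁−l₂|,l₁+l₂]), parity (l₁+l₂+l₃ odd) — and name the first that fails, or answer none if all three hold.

azimuthal sum: -1 + 1 + 0 = 0  ✓
1 ≤ 4 ≤ 3 (triangle on l)  ✗
L = 1 + 2 + 4 = 7 (odd)

triangle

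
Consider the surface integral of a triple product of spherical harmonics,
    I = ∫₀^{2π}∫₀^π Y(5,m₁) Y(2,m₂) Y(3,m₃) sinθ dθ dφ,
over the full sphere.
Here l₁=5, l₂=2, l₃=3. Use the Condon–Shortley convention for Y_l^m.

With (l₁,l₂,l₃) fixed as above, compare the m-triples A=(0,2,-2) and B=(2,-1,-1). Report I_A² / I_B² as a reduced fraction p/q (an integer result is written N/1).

1/21

l's match ⇒ only the (l;m) 3-j factors differ between A and B.
A: triangle coeff Δ(5,2,3) = 1/2310; Σ_t [4,4]: t=4:+1/2880 = 1/2880; (3j)²=1/462 [(5 2 3; 0 2 -2)], sign=-1
B: triangle coeff Δ(5,2,3) = 1/2310; Σ_t [1,1]: t=1:−1/288 = -1/288; (3j)²=1/22 [(5 2 3; 2 -1 -1)], sign=-1
I_A²/I_B² = (1/462)/(1/22) = 1/21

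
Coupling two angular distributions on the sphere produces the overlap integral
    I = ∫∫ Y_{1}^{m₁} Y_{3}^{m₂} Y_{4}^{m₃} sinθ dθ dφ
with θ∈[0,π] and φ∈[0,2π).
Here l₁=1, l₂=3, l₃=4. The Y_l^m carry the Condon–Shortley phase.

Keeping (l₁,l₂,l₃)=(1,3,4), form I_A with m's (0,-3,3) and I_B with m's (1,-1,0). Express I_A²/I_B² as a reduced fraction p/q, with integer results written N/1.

7/6

Same 1,3,4: normalisation and zero-m 3j drop out of the ratio.
A: Δ: 0! 2! 6! / 9! → 1/252; sum: t=0:+1/720 = 1/720; 3j²(1 3 4; 0 -3 3) = Δ·Π!·Σ² = 1/36  (sign -1)
B: Δ: 0! 2! 6! / 9! → 1/252; sum: t=0:+1/96 = 1/96; 3j²(1 3 4; 1 -1 0) = Δ·Π!·Σ² = 1/42  (sign +1)
I_A²/I_B² = (1/36)/(1/42) = 7/6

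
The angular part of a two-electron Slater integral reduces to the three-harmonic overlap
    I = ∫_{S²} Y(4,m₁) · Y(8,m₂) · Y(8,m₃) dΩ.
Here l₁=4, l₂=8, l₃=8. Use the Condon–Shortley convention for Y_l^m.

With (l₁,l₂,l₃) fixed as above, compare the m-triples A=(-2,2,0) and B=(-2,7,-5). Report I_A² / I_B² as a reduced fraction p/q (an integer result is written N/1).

Shared (l₁,l₂,l₃)=(4,8,8): N and (l;000)² cancel in I_A²/I_B².
A: Δ = 4!·4!·12!/21! = 1/185175900; Racah Σ t=2..4: t=2:+1/92897280 t=3:−1/21772800 t=4:+1/49766400 = -1/66355200; ⇒ 3j(4 8 8; -2 2 0)² = 63/8398, sgn -1
B: Δ = 4!·4!·12!/21! = 1/185175900; Racah Σ t=3..4: t=3:−1/17244057600 t=4:+1/3832012800 = 1/4926873600; ⇒ 3j(4 8 8; -2 7 -5)² = 91/5814, sgn -1
I_A²/I_B² = (63/8398)/(91/5814) = 81/169

81/169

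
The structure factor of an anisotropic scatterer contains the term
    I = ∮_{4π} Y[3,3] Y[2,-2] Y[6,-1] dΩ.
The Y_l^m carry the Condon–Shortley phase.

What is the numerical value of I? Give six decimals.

triangle: need 1≤l₃≤5, have 6; I=0

0.000000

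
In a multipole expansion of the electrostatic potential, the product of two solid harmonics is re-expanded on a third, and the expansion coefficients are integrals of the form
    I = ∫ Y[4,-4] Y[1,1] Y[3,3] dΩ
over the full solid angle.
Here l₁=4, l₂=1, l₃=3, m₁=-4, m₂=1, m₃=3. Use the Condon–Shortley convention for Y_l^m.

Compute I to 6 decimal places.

0.325735

m-sum 0 ✓  L=8 even ✓  3≤3≤5 ✓
Π(2lᵢ+1) = 9×3×7 = 189
triangle coeff Δ(4,1,3) = 1/252
Σ_t [1,1]: t=1:−1/36 = -1/36
(3j)²=4/63 [(4 1 3; 0 0 0)], sign=+1
Σ_t [2,2]: t=2:+1/1440 = 1/1440
(3j)²=1/9 [(4 1 3; -4 1 3)], sign=+1
⇒ 4πI² = 4/3
I = (+1)√(4/3/(4π)) = 0.32573501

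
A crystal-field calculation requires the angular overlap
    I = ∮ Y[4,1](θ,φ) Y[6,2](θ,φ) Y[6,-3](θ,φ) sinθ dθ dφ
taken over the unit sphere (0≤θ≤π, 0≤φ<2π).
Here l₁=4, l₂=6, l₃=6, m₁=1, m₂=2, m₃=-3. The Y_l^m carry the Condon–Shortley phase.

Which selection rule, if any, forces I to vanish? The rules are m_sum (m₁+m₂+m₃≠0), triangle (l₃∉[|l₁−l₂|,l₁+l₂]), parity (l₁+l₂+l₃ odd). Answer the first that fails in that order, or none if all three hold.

none

m₁+m₂+m₃ = 1 + 2 − 3 = 0  ✓
triangle: |4−6|=2 ≤ l₃=6 ≤ 4+6=10  ✓
parity: l₁+l₂+l₃ = 16 is even  ✓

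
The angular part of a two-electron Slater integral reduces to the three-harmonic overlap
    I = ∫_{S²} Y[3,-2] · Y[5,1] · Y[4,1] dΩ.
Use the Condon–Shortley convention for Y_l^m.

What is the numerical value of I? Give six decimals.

0.138239

Checks pass: Σm=0; 12 even; l₃=4∈[2,8].
(2·3+1)(2·5+1)(2·4+1) = 693
Δ: 4! 2! 6! / 13! → 1/180180
sum: t=1:−1/576 t=2:+1/144 t=3:−1/576 = 1/288
3j²(3 5 4; 0 0 0) = Δ·Π!·Σ² = 20/1001  (sign +1)
sum: t=3:−1/432 t=4:+1/1152 = -5/3456
3j²(3 5 4; -2 1 1) = Δ·Π!·Σ² = 625/36036  (sign +1)
combine: 4πI² = 693·20/1001·625/36036 = 3125/13013
take √, sign +1: I = 0.13823925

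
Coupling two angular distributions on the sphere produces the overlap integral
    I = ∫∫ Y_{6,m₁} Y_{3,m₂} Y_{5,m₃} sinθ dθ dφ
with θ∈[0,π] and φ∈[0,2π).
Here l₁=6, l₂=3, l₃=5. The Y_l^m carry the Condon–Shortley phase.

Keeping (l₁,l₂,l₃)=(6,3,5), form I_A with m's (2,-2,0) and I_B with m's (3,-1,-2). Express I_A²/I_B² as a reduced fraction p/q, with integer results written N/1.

7/27

Same 6,3,5: normalisation and zero-m 3j drop out of the ratio.
A: Δ: 4! 8! 2! / 15! → 1/675675; sum: t=0:+1/13824 t=1:−1/8640 = -1/23040; 3j²(6 3 5; 2 -2 0) = Δ·Π!·Σ² = 2/429  (sign +1)
B: Δ: 4! 8! 2! / 15! → 1/675675; sum: t=0:+1/34560 t=1:−1/8640 t=2:+1/40320 = -1/16128; 3j²(6 3 5; 3 -1 -2) = Δ·Π!·Σ² = 18/1001  (sign +1)
I_A²/I_B² = (2/429)/(18/1001) = 7/27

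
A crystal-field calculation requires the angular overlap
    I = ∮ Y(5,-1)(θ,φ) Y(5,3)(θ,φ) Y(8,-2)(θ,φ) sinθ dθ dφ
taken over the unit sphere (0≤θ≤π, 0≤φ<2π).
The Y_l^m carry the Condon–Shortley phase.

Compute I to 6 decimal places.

m-sum 0 ✓  L=18 even ✓  0≤8≤10 ✓
Π(2lᵢ+1) = 11×11×17 = 2057
triangle coeff Δ(5,5,8) = 1/37413090
Σ_t [0,2]: t=0:+1/1036800 t=1:−1/331776 t=2:+1/1036800 = -1/921600
(3j)²=490/46189 [(5 5 8; 0 0 0)], sign=-1
Σ_t [0,2]: t=0:+1/116121600 t=1:−1/3628800 t=2:+1/1658880 = 13/38707200
(3j)²=39/3553 [(5 5 8; -1 3 -2)], sign=+1
⇒ 4πI² = 1470/6137
I = (-1)√(1470/6137/(4π)) = -0.13806248

-0.138062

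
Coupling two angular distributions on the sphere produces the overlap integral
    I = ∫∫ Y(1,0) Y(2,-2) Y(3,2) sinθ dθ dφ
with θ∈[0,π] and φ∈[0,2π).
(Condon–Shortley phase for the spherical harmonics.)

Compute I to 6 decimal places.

Checks pass: Σm=0; 6 even; l₃=3∈[1,3].
(2·1+1)(2·2+1)(2·3+1) = 105
Δ: 0! 2! 4! / 7! → 1/105
sum: t=0:+1/4 = 1/4
3j²(1 2 3; 0 0 0) = Δ·Π!·Σ² = 3/35  (sign -1)
sum: t=0:+1/24 = 1/24
3j²(1 2 3; 0 -2 2) = Δ·Π!·Σ² = 1/21  (sign -1)
combine: 4πI² = 105·3/35·1/21 = 3/7
take √, sign +1: I = 0.18467439

0.184674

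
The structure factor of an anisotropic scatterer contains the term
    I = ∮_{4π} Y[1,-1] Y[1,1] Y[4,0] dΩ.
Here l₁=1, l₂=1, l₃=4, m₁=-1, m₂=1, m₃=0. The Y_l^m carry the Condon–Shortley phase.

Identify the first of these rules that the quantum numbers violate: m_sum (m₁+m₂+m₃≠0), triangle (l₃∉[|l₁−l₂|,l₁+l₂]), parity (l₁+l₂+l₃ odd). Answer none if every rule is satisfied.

Σmᵢ = 0  ✓
l₃∈[|l₁−l₂|,l₁+l₂]=[0,2], have l₃=4  ✗
Σlᵢ = 6 ⇒ even

triangle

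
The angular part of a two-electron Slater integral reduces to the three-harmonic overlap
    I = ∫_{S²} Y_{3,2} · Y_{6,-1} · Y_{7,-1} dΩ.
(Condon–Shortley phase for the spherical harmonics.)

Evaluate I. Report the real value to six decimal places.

Checks pass: Σm=0; 16 even; l₃=7∈[3,9].
(2·3+1)(2·6+1)(2·7+1) = 1365
Δ: 2! 4! 10! / 17! → 1/2042040
sum: t=0:+1/207360 t=1:−1/57600 t=2:+1/207360 = -1/129600
3j²(3 6 7; 0 0 0) = Δ·Π!·Σ² = 168/12155  (sign +1)
sum: t=0:+1/172800 t=1:−1/414720 = 7/2073600
3j²(3 6 7; 2 -1 -1) = Δ·Π!·Σ² = 343/29172  (sign +1)
combine: 4πI² = 1365·168/12155·343/29172 = 100842/454597
take √, sign +1: I = 0.13286253

0.132863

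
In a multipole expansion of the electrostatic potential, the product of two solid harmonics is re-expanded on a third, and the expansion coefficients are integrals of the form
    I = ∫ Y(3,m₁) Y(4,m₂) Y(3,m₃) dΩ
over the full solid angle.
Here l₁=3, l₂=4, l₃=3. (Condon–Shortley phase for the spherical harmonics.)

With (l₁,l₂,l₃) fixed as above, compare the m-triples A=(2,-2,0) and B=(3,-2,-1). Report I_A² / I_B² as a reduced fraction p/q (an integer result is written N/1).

Shared (l₁,l₂,l₃)=(3,4,3): N and (l;000)² cancel in I_A²/I_B².
A: Δ = 4!·2!·4!/11! = 1/34650; Racah Σ t=0..1: t=0:+1/96 t=1:−1/72 = -1/288; ⇒ 3j(3 4 3; 2 -2 0)² = 1/462, sgn +1
B: Δ = 4!·2!·4!/11! = 1/34650; Racah Σ t=0..0: t=0:+1/192 = 1/192; ⇒ 3j(3 4 3; 3 -2 -1)² = 3/77, sgn +1
I_A²/I_B² = (1/462)/(3/77) = 1/18

1/18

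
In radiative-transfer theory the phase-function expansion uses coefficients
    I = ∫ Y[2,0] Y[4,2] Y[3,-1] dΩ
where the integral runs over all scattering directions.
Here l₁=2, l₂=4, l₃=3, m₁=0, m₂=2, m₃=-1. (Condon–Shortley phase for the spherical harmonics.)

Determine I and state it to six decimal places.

Σmᵢ = 1 ≠ 0, so the φ-integral vanishes; I = 0

0.000000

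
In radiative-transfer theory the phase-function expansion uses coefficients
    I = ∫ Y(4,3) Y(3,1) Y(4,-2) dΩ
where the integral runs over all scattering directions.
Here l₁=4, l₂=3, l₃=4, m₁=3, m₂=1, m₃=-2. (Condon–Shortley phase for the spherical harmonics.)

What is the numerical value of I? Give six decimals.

0.000000

m-sum = 3 + 1 − 2 = 2 ≠ 0 ⇒ I = 0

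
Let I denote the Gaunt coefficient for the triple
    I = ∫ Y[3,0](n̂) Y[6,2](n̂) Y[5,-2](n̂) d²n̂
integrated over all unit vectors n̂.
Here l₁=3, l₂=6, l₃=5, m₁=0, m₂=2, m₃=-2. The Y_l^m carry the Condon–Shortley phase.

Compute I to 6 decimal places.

Checks pass: Σm=0; 14 even; l₃=5∈[3,9].
(2·3+1)(2·6+1)(2·5+1) = 1001
Δ: 4! 2! 8! / 15! → 1/675675
sum: t=1:−1/8640 t=2:+1/2304 t=3:−1/8640 = 7/34560
3j²(3 6 5; 0 0 0) = Δ·Π!·Σ² = 7/429  (sign -1)
sum: t=1:−1/60480 t=2:+1/5760 t=3:−1/8640 = 1/24192
3j²(3 6 5; 0 2 -2) = Δ·Π!·Σ² = 8/3003  (sign -1)
combine: 4πI² = 1001·7/429·8/3003 = 56/1287
take √, sign +1: I = 0.05884368

0.058844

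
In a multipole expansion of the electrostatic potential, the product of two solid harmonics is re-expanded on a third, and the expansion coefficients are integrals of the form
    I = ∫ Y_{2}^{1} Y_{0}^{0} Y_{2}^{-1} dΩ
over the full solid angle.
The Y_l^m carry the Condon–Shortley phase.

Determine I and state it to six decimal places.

Checks pass: Σm=0; 4 even; l₃=2∈[2,2].
(2·2+1)(2·0+1)(2·2+1) = 25
Δ: 0! 4! 0! / 5! → 1/5
sum: t=0:+1/4 = 1/4
3j²(2 0 2; 0 0 0) = Δ·Π!·Σ² = 1/5  (sign +1)
sum: t=0:+1/6 = 1/6
3j²(2 0 2; 1 0 -1) = Δ·Π!·Σ² = 1/5  (sign -1)
combine: 4πI² = 25·1/5·1/5 = 1/1
take √, sign -1: I = -0.28209479

-0.282095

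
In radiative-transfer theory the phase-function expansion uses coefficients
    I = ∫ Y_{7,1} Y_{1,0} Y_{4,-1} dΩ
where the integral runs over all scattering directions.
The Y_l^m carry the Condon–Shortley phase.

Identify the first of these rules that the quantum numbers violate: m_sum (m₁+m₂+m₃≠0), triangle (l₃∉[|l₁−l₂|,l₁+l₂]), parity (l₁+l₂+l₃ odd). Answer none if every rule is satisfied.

triangle

m₁+m₂+m₃ = 1 + 0 − 1 = 0  ✓
triangle: |7−1|=6 ≤ l₃=4 ≤ 7+1=8  ✗
parity: l₁+l₂+l₃ = 12 is even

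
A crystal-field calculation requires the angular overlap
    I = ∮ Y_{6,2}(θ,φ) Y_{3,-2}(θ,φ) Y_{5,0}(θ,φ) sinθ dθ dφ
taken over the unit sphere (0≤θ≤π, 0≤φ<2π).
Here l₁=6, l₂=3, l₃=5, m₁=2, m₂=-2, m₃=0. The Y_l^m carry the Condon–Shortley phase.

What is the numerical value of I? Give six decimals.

-0.077843

Rules hold: Σm=0, L=14 even, 3≤5≤9.
N = 13·7·11 = 1001
Δ = 4!·8!·2!/15! = 1/675675
Racah Σ t=1..3: t=1:−1/8640 t=2:+1/2304 t=3:−1/8640 = 7/34560
⇒ 3j(6 3 5; 0 0 0)² = 7/429, sgn -1
Racah Σ t=0..1: t=0:+1/13824 t=1:−1/8640 = -1/23040
⇒ 3j(6 3 5; 2 -2 0)² = 2/429, sgn +1
4πI² = N·(3j₀)²·(3jₘ)² = 98/1287
I = -1·√(0.0761461/4π) = -0.07784287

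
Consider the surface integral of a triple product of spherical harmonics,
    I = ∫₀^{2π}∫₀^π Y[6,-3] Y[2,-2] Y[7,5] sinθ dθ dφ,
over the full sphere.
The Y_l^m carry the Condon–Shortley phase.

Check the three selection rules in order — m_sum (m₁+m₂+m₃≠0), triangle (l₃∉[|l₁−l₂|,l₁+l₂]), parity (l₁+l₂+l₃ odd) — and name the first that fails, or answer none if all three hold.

parity

m₁+m₂+m₃ = -3 − 2 + 5 = 0  ✓
triangle: |6−2|=4 ≤ l₃=7 ≤ 6+2=8  ✓
parity: l₁+l₂+l₃ = 15 is odd  ✗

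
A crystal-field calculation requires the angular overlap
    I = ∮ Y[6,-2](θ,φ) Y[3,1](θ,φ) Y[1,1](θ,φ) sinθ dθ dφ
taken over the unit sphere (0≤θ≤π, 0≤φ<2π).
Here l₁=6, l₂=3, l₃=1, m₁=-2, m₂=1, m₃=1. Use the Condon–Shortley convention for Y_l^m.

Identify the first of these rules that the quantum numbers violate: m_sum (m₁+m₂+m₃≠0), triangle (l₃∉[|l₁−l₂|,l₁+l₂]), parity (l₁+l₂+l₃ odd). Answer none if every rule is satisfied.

Σmᵢ = 0  ✓
l₃∈[|l₁−l₂|,l₁+l₂]=[3,9], have l₃=1  ✗
Σlᵢ = 10 ⇒ even

triangle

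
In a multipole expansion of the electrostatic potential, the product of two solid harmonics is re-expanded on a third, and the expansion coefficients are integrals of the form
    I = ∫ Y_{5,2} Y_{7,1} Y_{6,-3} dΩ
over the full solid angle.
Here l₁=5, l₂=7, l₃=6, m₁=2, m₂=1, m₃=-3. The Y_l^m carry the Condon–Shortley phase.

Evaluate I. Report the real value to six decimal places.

0.051638

m-sum 0 ✓  L=18 even ✓  2≤6≤12 ✓
Π(2lᵢ+1) = 11×15×13 = 2145
triangle coeff Δ(5,7,6) = 1/174594420
Σ_t [1,5]: t=1:−1/4147200 t=2:+1/207360 t=3:−1/82944 t=4:+1/207360 t=5:−1/4147200 = -1/345600
(3j)²=420/46189 [(5 7 6; 0 0 0)], sign=-1
Σ_t [0,3]: t=0:+1/174182400 t=1:−1/2419200 t=2:+1/414720 t=3:−1/622080 = 23/58060800
(3j)²=1587/923780 [(5 7 6; 2 1 -3)], sign=-1
⇒ 4πI² = 499905/14919047
I = (+1)√(499905/14919047/(4π)) = 0.05163786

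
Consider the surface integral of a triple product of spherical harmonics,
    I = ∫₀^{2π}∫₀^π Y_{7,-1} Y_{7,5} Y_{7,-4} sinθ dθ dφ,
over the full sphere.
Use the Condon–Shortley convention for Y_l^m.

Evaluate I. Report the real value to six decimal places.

Σlᵢ=21 odd — θ-integrand is odd under cosθ→−cosθ; I=0

0.000000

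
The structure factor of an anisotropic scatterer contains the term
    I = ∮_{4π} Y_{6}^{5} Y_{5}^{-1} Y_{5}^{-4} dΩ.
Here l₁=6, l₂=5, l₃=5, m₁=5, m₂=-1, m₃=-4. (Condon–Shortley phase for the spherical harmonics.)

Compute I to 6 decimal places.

Rules hold: Σm=0, L=16 even, 1≤5≤11.
N = 13·11·11 = 1573
Δ = 6!·6!·4!/17! = 1/28588560
Racah Σ t=1..5: t=1:−1/345600 t=2:+1/13824 t=3:−1/5184 t=4:+1/13824 t=5:−1/345600 = -7/129600
⇒ 3j(6 5 5; 0 0 0)² = 80/7293, sgn +1
Racah Σ t=0..1: t=0:+1/2073600 t=1:−1/518400 = -1/691200
⇒ 3j(6 5 5; 5 -1 -4)² = 81/4420, sgn +1
4πI² = N·(3j₀)²·(3jₘ)² = 1188/3757
I = +1·√(0.31621/4π) = 0.15862904

0.158629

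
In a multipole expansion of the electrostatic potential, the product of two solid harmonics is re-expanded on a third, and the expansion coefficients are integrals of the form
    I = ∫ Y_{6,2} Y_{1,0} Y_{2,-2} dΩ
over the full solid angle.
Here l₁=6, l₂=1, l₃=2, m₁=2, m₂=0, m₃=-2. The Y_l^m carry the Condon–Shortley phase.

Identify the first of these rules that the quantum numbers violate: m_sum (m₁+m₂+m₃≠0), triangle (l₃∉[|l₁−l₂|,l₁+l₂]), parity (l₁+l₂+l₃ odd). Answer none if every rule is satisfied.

azimuthal sum: 2 + 0 − 2 = 0  ✓
5 ≤ 2 ≤ 7 (triangle on l)  ✗
L = 6 + 1 + 2 = 9 (odd)

triangle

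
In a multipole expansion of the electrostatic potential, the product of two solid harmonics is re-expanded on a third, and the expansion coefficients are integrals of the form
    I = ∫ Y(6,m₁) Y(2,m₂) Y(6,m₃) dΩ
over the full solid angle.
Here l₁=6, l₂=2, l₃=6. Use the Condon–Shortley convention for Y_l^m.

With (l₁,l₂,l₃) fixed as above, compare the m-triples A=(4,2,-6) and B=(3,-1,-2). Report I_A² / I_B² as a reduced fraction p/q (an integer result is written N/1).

22/75

Same 6,2,6: normalisation and zero-m 3j drop out of the ratio.
A: Δ: 2! 10! 2! / 15! → 1/90090; sum: t=2:+1/14515200 = 1/14515200; 3j²(6 2 6; 4 2 -6) = Δ·Π!·Σ² = 2/455  (sign +1)
B: Δ: 2! 10! 2! / 15! → 1/90090; sum: t=0:+1/60480 t=1:−1/161280 = 1/96768; 3j²(6 2 6; 3 -1 -2) = Δ·Π!·Σ² = 15/1001  (sign +1)
I_A²/I_B² = (2/455)/(15/1001) = 22/75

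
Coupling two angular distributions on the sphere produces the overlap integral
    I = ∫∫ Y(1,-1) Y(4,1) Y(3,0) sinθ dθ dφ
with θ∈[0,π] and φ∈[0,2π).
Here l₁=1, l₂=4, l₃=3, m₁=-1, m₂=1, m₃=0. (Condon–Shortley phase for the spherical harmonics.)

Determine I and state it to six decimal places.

-0.194664

m-sum 0 ✓  L=8 even ✓  3≤3≤5 ✓
Π(2lᵢ+1) = 3×9×7 = 189
triangle coeff Δ(1,4,3) = 1/252
Σ_t [1,1]: t=1:−1/36 = -1/36
(3j)²=4/63 [(1 4 3; 0 0 0)], sign=+1
Σ_t [2,2]: t=2:+1/72 = 1/72
(3j)²=5/126 [(1 4 3; -1 1 0)], sign=-1
⇒ 4πI² = 10/21
I = (-1)√(10/21/(4π)) = -0.19466390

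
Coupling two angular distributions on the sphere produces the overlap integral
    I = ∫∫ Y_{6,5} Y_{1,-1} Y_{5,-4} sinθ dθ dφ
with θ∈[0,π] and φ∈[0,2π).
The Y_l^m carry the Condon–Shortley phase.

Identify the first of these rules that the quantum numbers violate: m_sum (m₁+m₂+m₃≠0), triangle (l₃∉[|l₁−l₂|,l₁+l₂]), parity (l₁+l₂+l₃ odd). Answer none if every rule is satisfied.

none

m₁+m₂+m₃ = 5 − 1 − 4 = 0  ✓
triangle: |6−1|=5 ≤ l₃=5 ≤ 6+1=7  ✓
parity: l₁+l₂+l₃ = 12 is even  ✓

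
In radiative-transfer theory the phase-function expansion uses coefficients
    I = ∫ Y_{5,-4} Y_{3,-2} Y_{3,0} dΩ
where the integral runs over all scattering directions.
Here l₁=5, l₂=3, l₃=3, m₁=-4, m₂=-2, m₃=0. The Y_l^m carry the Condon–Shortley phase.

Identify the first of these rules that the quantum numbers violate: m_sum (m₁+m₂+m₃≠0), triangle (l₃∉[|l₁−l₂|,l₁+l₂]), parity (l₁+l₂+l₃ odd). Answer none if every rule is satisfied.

m_sum

Σmᵢ = -6  ✗
l₃∈[|l₁−l₂|,l₁+l₂]=[2,8], have l₃=3
Σlᵢ = 11 ⇒ odd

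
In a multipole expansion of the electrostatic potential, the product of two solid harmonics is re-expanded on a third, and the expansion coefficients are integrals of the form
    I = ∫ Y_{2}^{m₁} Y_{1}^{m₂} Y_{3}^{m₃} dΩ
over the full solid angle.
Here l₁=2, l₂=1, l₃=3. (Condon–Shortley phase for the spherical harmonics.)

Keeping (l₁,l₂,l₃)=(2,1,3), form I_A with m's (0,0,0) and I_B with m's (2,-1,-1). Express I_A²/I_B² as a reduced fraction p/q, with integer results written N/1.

9/1

Shared (l₁,l₂,l₃)=(2,1,3): N and (l;000)² cancel in I_A²/I_B².
A: Δ = 0!·4!·2!/7! = 1/105; Racah Σ t=0..0: t=0:+1/4 = 1/4; ⇒ 3j(2 1 3; 0 0 0)² = 3/35, sgn -1
B: Δ = 0!·4!·2!/7! = 1/105; Racah Σ t=0..0: t=0:+1/48 = 1/48; ⇒ 3j(2 1 3; 2 -1 -1)² = 1/105, sgn +1
I_A²/I_B² = (3/35)/(1/105) = 9/1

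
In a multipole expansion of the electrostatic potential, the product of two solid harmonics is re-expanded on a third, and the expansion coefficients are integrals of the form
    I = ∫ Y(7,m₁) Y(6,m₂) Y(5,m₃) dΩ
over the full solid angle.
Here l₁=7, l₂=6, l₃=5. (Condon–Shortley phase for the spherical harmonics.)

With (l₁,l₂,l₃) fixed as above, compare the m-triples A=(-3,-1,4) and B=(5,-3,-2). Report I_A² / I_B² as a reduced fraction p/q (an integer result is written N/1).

1960/27753

Same 7,6,5: normalisation and zero-m 3j drop out of the ratio.
A: Δ: 8! 6! 4! / 19! → 1/174594420; sum: t=4:+1/2488320 t=5:−1/2073600 = -1/12441600; 3j²(7 6 5; -3 -1 4) = Δ·Π!·Σ² = 98/138567  (sign +1)
B: Δ: 8! 6! 4! / 19! → 1/174594420; sum: t=0:+1/11612160 t=1:−1/2419200 t=2:+1/6220800 = -29/174182400; 3j²(7 6 5; 5 -3 -2) = Δ·Π!·Σ² = 841/83980  (sign +1)
I_A²/I_B² = (98/138567)/(841/83980) = 1960/27753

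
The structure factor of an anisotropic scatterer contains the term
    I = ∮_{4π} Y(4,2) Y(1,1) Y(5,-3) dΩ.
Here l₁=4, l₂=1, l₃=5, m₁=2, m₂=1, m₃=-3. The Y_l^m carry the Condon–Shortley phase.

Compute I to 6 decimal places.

-0.259847

Rules hold: Σm=0, L=10 even, 3≤5≤5.
N = 9·3·11 = 297
Δ = 0!·8!·2!/11! = 1/495
Racah Σ t=0..0: t=0:+1/576 = 1/576
⇒ 3j(4 1 5; 0 0 0)² = 5/99, sgn -1
Racah Σ t=0..0: t=0:+1/2880 = 1/2880
⇒ 3j(4 1 5; 2 1 -3)² = 28/495, sgn +1
4πI² = N·(3j₀)²·(3jₘ)² = 28/33
I = -1·√(0.848485/4π) = -0.25984664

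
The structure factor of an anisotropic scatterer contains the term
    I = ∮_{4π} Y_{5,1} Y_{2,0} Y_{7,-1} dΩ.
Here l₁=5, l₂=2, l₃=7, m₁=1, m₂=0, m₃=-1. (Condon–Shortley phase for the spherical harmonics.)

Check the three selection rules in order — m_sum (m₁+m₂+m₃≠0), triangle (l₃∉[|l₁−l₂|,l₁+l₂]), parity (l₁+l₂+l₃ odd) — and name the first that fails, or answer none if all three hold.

none

m₁+m₂+m₃ = 1 + 0 − 1 = 0  ✓
triangle: |5−2|=3 ≤ l₃=7 ≤ 5+2=7  ✓
parity: l₁+l₂+l₃ = 14 is even  ✓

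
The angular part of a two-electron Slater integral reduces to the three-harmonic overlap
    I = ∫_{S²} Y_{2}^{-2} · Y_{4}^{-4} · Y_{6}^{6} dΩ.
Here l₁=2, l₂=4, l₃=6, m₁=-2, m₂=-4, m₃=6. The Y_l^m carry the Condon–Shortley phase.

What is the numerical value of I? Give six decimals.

m-sum 0 ✓  L=12 even ✓  2≤6≤6 ✓
Π(2lᵢ+1) = 5×9×13 = 585
triangle coeff Δ(2,4,6) = 1/6435
Σ_t [0,0]: t=0:+1/2304 = 1/2304
(3j)²=5/143 [(2 4 6; 0 0 0)], sign=+1
Σ_t [0,0]: t=0:+1/967680 = 1/967680
(3j)²=1/13 [(2 4 6; -2 -4 6)], sign=+1
⇒ 4πI² = 225/143
I = (+1)√(225/143/(4π)) = 0.35384927

0.353849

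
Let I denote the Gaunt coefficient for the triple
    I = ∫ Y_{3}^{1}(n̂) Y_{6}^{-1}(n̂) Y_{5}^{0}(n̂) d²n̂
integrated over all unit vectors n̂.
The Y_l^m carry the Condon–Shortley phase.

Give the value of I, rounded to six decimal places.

-0.077843

m-sum 0 ✓  L=14 even ✓  3≤5≤9 ✓
Π(2lᵢ+1) = 7×13×11 = 1001
triangle coeff Δ(3,6,5) = 1/675675
Σ_t [1,3]: t=1:−1/8640 t=2:+1/2304 t=3:−1/8640 = 7/34560
(3j)²=7/429 [(3 6 5; 0 0 0)], sign=-1
Σ_t [0,2]: t=0:+1/34560 t=1:−1/3456 t=2:+1/5760 = -1/11520
(3j)²=2/429 [(3 6 5; 1 -1 0)], sign=+1
⇒ 4πI² = 98/1287
I = (-1)√(98/1287/(4π)) = -0.07784287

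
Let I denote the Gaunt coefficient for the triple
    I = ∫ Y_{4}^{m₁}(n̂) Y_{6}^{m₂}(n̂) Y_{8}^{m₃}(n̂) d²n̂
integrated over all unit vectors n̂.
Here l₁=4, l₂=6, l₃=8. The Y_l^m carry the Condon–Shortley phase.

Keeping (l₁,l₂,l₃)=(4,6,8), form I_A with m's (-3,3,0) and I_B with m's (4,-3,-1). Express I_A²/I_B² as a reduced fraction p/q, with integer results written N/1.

l's match ⇒ only the (l;m) 3-j factors differ between A and B.
A: triangle coeff Δ(4,6,8) = 1/23279256; Σ_t [1,2]: t=1:−1/58060800 t=2:+1/7257600 = 1/8294400; (3j)²=1029/92378 [(4 6 8; -3 3 0)], sign=+1
B: triangle coeff Δ(4,6,8) = 1/23279256; Σ_t [0,0]: t=0:+1/43545600 = 1/43545600; (3j)²=168/46189 [(4 6 8; 4 -3 -1)], sign=-1
I_A²/I_B² = (1029/92378)/(168/46189) = 49/16

49/16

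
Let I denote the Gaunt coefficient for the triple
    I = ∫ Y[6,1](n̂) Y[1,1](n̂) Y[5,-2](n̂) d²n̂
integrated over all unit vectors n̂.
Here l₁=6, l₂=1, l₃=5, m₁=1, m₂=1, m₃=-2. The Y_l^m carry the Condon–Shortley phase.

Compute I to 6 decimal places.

-0.129207

Checks pass: Σm=0; 12 even; l₃=5∈[5,7].
(2·6+1)(2·1+1)(2·5+1) = 429
Δ: 2! 10! 0! / 13! → 1/858
sum: t=1:−1/14400 = -1/14400
3j²(6 1 5; 0 0 0) = Δ·Π!·Σ² = 6/143  (sign +1)
sum: t=2:+1/60480 = 1/60480
3j²(6 1 5; 1 1 -2) = Δ·Π!·Σ² = 5/429  (sign -1)
combine: 4πI² = 429·6/143·5/429 = 30/143
take √, sign -1: I = -0.12920749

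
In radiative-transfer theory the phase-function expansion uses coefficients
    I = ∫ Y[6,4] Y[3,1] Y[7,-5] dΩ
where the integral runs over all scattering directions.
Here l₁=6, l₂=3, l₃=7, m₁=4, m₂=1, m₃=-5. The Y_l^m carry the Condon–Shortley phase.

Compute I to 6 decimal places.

Rules hold: Σm=0, L=16 even, 3≤7≤9.
N = 13·7·15 = 1365
Δ = 2!·10!·4!/17! = 1/2042040
Racah Σ t=0..2: t=0:+1/207360 t=1:−1/57600 t=2:+1/207360 = -1/129600
⇒ 3j(6 3 7; 0 0 0)² = 168/12155, sgn +1
Racah Σ t=0..2: t=0:+1/3870720 t=1:−1/2177280 t=2:+1/29030400 = -29/174182400
⇒ 3j(6 3 7; 4 1 -5)² = 841/185640, sgn -1
4πI² = N·(3j₀)²·(3jₘ)² = 17661/206635
I = -1·√(0.0854695/4π) = -0.08247091

-0.082471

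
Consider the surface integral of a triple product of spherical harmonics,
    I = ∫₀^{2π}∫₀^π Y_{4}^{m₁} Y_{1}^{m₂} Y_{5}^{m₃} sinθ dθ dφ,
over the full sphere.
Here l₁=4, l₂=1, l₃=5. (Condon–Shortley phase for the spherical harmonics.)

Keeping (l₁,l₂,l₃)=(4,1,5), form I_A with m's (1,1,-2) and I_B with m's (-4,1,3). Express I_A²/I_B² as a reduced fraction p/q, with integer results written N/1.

21/1

l's match ⇒ only the (l;m) 3-j factors differ between A and B.
A: triangle coeff Δ(4,1,5) = 1/495; Σ_t [0,0]: t=0:+1/1440 = 1/1440; (3j)²=7/165 [(4 1 5; 1 1 -2)], sign=-1
B: triangle coeff Δ(4,1,5) = 1/495; Σ_t [0,0]: t=0:+1/80640 = 1/80640; (3j)²=1/495 [(4 1 5; -4 1 3)], sign=+1
I_A²/I_B² = (7/165)/(1/495) = 21/1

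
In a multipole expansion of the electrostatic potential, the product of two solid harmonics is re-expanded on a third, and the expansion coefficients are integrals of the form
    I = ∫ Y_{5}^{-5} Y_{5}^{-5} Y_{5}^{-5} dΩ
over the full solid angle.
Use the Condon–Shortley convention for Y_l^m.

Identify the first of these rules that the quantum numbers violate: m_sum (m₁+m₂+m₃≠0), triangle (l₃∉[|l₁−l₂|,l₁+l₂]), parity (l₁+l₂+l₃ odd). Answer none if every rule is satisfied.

m_sum

m₁+m₂+m₃ = -5 − 5 − 5 = -15  ✗
triangle: |5−5|=0 ≤ l₃=5 ≤ 5+5=10
parity: l₁+l₂+l₃ = 15 is odd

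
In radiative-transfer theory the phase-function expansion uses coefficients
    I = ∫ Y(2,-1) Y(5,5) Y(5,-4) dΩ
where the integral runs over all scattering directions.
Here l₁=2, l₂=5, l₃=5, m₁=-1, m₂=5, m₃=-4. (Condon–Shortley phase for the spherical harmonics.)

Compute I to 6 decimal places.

-0.187924

m-sum 0 ✓  L=12 even ✓  3≤5≤7 ✓
Π(2lᵢ+1) = 5×11×11 = 605
triangle coeff Δ(2,5,5) = 1/38610
Σ_t [0,2]: t=0:+1/2880 t=1:−1/576 t=2:+1/2880 = -1/960
(3j)²=10/429 [(2 5 5; 0 0 0)], sign=+1
Σ_t [2,2]: t=2:+1/80640 = 1/80640
(3j)²=9/286 [(2 5 5; -1 5 -4)], sign=-1
⇒ 4πI² = 75/169
I = (-1)√(75/169/(4π)) = -0.18792404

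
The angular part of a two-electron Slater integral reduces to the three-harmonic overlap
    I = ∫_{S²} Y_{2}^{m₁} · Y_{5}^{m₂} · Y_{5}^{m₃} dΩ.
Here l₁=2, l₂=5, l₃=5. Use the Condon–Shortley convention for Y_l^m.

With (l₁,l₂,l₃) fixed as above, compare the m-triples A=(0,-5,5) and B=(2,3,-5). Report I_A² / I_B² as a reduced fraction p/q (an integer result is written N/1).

15/2

Same 2,5,5: normalisation and zero-m 3j drop out of the ratio.
A: Δ: 2! 2! 8! / 13! → 1/38610; sum: t=0:+1/161280 = 1/161280; 3j²(2 5 5; 0 -5 5) = Δ·Π!·Σ² = 15/286  (sign +1)
B: Δ: 2! 2! 8! / 13! → 1/38610; sum: t=0:+1/161280 = 1/161280; 3j²(2 5 5; 2 3 -5) = Δ·Π!·Σ² = 1/143  (sign +1)
I_A²/I_B² = (15/286)/(1/143) = 15/2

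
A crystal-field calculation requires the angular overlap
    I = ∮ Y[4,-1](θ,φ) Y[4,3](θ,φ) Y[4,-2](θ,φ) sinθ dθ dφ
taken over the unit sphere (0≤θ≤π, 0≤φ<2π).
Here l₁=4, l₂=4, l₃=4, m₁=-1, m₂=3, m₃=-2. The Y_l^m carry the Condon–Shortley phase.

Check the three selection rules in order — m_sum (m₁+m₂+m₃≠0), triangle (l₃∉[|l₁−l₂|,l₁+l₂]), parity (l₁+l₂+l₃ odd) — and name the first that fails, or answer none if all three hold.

none

m₁+m₂+m₃ = -1 + 3 − 2 = 0  ✓
triangle: |4−4|=0 ≤ l₃=4 ≤ 4+4=8  ✓
parity: l₁+l₂+l₃ = 12 is even  ✓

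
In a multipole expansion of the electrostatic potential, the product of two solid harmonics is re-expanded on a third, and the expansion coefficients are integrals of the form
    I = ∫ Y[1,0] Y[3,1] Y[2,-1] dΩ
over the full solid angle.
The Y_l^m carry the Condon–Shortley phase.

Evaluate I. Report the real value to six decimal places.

-0.233597

m-sum 0 ✓  L=6 even ✓  2≤2≤4 ✓
Π(2lᵢ+1) = 3×7×5 = 105
triangle coeff Δ(1,3,2) = 1/105
Σ_t [1,1]: t=1:−1/4 = -1/4
(3j)²=3/35 [(1 3 2; 0 0 0)], sign=-1
Σ_t [1,1]: t=1:−1/6 = -1/6
(3j)²=8/105 [(1 3 2; 0 1 -1)], sign=+1
⇒ 4πI² = 24/35
I = (-1)√(24/35/(4π)) = -0.23359668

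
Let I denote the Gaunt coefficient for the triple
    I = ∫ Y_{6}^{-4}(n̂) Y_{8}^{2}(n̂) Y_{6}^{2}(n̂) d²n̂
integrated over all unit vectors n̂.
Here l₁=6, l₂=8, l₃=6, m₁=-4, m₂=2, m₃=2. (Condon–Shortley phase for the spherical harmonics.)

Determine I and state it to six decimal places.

m-sum 0 ✓  L=20 even ✓  2≤6≤14 ✓
Π(2lᵢ+1) = 13×17×13 = 2873
triangle coeff Δ(6,8,6) = 1/1309458150
Σ_t [2,6]: t=2:+1/49766400 t=3:−1/3110400 t=4:+1/1327104 t=5:−1/3110400 t=6:+1/49766400 = 1/6635520
(3j)²=350/46189 [(6 8 6; 0 0 0)], sign=+1
Σ_t [6,8]: t=6:+1/19906560 t=7:−1/21772800 t=8:+1/232243200 = 1/116121600
(3j)²=48/46189 [(6 8 6; -4 2 2)], sign=+1
⇒ 4πI² = 16800/742577
I = (+1)√(16800/742577/(4π)) = 0.04243058

0.042431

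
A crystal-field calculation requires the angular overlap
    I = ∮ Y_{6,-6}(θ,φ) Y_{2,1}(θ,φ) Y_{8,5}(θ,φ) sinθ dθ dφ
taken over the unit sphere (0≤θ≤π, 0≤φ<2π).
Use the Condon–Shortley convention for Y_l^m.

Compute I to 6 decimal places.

m-sum 0 ✓  L=16 even ✓  4≤8≤8 ✓
Π(2lᵢ+1) = 13×5×17 = 1105
triangle coeff Δ(6,2,8) = 1/30940
Σ_t [0,0]: t=0:+1/2073600 = 1/2073600
(3j)²=28/1105 [(6 2 8; 0 0 0)], sign=+1
Σ_t [0,0]: t=0:+1/2874009600 = 1/2874009600
(3j)²=1/2380 [(6 2 8; -6 1 5)], sign=-1
⇒ 4πI² = 1/85
I = (-1)√(1/85/(4π)) = -0.03059748

-0.030597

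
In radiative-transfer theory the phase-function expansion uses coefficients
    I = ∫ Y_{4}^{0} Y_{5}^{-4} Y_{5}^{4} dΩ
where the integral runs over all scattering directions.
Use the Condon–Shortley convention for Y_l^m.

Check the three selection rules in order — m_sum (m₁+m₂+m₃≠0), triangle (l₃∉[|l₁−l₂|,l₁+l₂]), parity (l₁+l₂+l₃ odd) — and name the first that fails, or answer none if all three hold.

Σmᵢ = 0  ✓
l₃∈[|l₁−l₂|,l₁+l₂]=[1,9], have l₃=5  ✓
Σlᵢ = 14 ⇒ even  ✓

none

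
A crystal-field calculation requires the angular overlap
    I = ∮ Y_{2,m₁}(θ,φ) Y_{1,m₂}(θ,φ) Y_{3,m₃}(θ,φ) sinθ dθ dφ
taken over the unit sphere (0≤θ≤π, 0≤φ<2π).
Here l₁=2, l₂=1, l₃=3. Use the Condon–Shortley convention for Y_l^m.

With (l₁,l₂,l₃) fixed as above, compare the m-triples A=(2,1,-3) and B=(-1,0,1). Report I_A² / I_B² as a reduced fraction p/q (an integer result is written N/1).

l's match ⇒ only the (l;m) 3-j factors differ between A and B.
A: triangle coeff Δ(2,1,3) = 1/105; Σ_t [0,0]: t=0:+1/48 = 1/48; (3j)²=1/7 [(2 1 3; 2 1 -3)], sign=+1
B: triangle coeff Δ(2,1,3) = 1/105; Σ_t [0,0]: t=0:+1/6 = 1/6; (3j)²=8/105 [(2 1 3; -1 0 1)], sign=+1
I_A²/I_B² = (1/7)/(8/105) = 15/8

15/8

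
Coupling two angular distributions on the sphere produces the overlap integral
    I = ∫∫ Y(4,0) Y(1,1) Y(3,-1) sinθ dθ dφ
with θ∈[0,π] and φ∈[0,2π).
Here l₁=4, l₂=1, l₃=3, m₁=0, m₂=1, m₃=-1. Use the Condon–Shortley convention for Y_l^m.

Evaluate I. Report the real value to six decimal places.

m-sum 0 ✓  L=8 even ✓  3≤3≤5 ✓
Π(2lᵢ+1) = 9×3×7 = 189
triangle coeff Δ(4,1,3) = 1/252
Σ_t [1,1]: t=1:−1/36 = -1/36
(3j)²=4/63 [(4 1 3; 0 0 0)], sign=+1
Σ_t [2,2]: t=2:+1/96 = 1/96
(3j)²=1/42 [(4 1 3; 0 1 -1)], sign=+1
⇒ 4πI² = 2/7
I = (+1)√(2/7/(4π)) = 0.15078601

0.150786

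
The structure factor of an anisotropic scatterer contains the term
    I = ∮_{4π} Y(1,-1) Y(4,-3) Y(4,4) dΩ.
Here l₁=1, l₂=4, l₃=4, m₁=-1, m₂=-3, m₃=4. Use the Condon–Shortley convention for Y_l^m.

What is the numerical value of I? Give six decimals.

L=9 odd ⇒ parity kills the (l;000) factor ⇒ I = 0

0.000000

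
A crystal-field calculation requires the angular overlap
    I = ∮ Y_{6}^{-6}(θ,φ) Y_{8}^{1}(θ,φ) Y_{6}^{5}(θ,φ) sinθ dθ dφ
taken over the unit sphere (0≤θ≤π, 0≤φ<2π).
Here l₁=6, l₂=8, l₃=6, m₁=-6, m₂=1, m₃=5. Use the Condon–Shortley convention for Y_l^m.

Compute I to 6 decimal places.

Checks pass: Σm=0; 20 even; l₃=6∈[2,14].
(2·6+1)(2·8+1)(2·6+1) = 2873
Δ: 8! 4! 8! / 21! → 1/1309458150
sum: t=2:+1/49766400 t=3:−1/3110400 t=4:+1/1327104 t=5:−1/3110400 t=6:+1/49766400 = 1/6635520
3j²(6 8 6; 0 0 0) = Δ·Π!·Σ² = 350/46189  (sign +1)
sum: t=8:+1/4877107200 = 1/4877107200
3j²(6 8 6; -6 1 5) = Δ·Π!·Σ² = 33/29393  (sign -1)
combine: 4πI² = 2873·350/46189·33/29393 = 150/6137
take √, sign -1: I = -0.04410244

-0.044102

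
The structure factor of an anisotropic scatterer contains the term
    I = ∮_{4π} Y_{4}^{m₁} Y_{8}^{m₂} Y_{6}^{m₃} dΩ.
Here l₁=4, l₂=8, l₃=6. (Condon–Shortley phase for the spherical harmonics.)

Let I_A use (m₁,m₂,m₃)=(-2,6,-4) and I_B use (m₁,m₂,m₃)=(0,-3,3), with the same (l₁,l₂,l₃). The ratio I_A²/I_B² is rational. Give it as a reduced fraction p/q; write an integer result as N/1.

l's match ⇒ only the (l;m) 3-j factors differ between A and B.
A: triangle coeff Δ(4,8,6) = 1/23279256; Σ_t [4,6]: t=4:+1/348364800 t=5:−1/43545600 t=6:+1/116121600 = -1/87091200; (3j)²=10/969 [(4 8 6; -2 6 -4)], sign=-1
B: triangle coeff Δ(4,8,6) = 1/23279256; Σ_t [2,4]: t=2:+1/2903040 t=3:−1/2903040 t=4:+1/34836480 = 1/34836480; (3j)²=25/117572 [(4 8 6; 0 -3 3)], sign=-1
I_A²/I_B² = (10/969)/(25/117572) = 728/15

728/15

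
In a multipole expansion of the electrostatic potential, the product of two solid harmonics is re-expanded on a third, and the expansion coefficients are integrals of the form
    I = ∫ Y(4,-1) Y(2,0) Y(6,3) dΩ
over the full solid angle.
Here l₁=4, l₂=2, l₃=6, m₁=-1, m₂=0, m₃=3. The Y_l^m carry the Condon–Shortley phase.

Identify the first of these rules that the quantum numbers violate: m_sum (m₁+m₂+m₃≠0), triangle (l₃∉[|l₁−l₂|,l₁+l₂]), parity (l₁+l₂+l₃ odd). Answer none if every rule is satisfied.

m_sum

m₁+m₂+m₃ = -1 + 0 + 3 = 2  ✗
triangle: |4−2|=2 ≤ l₃=6 ≤ 4+2=6
parity: l₁+l₂+l₃ = 12 is even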